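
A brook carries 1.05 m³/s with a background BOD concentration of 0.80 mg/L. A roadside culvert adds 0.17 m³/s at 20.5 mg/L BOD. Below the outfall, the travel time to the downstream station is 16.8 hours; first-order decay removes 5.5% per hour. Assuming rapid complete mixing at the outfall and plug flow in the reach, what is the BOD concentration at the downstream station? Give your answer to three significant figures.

After mixing, C = (1.050·0.8000 + 0.1700·20.50) / 1.220 = 4.325/1.220 = 3.545 mg/L.
5.5%/h lost → k = −ln(1 − 0.055) = 0.05657 h⁻¹.
Applying C = C₀e^(−kt): 3.545 × 0.3866 = 1.371 mg/L.

1.37 mg/L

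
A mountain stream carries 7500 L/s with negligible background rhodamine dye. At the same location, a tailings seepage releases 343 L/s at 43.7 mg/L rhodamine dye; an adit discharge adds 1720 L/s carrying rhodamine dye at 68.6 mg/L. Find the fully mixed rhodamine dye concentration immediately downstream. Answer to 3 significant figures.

13.9 mg/L

After mixing, C = (7500·0 + 343.0·43.70 + 1720·68.60) / 9563 = 133000/9563 = 13.91 mg/L.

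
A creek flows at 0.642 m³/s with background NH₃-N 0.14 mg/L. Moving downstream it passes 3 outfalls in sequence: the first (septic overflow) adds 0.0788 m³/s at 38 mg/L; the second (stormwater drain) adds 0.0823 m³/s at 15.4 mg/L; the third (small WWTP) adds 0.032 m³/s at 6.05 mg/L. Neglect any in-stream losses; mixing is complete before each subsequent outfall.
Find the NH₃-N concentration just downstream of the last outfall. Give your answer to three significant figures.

Below outfall 1: Q → 0.7208 m³/s, C = (0.6420·0.1400 + 0.07880·38.00)/0.7208 = 4.279 mg/L.
Below outfall 2: Q → 0.8031 m³/s, C = (0.7208·4.279 + 0.08230·15.40)/0.8031 = 5.419 mg/L.
Below outfall 3: Q → 0.8351 m³/s, C = (0.8031·5.419 + 0.03200·6.050)/0.8351 = 5.443 mg/L.

5.44 mg/L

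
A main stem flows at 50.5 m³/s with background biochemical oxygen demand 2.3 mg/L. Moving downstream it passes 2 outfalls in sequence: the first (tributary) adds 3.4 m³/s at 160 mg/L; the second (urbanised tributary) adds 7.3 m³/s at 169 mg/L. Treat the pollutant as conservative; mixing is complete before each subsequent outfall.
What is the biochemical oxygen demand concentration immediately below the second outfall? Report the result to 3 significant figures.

After outfall 1: Q = 50.50 + 3.400 = 53.90 m³/s; C = (50.50·2.300 + 3.400·160.0)/53.90 = 12.25 mg/L.
After outfall 2: Q = 53.90 + 7.300 = 61.20 m³/s; C = (53.90·12.25 + 7.300·169.0)/61.20 = 30.95 mg/L.

30.9 mg/L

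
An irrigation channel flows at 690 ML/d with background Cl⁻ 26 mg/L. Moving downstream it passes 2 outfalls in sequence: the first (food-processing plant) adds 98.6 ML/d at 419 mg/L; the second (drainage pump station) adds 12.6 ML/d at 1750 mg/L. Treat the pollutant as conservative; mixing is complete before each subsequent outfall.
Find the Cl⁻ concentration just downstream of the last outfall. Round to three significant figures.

Below outfall 1: Q → 788.6 ML/d, C = (690.0·26.00 + 98.60·419.0)/788.6 = 75.14 mg/L.
Below outfall 2: Q → 801.2 ML/d, C = (788.6·75.14 + 12.60·1750)/801.2 = 101.5 mg/L.

101 mg/L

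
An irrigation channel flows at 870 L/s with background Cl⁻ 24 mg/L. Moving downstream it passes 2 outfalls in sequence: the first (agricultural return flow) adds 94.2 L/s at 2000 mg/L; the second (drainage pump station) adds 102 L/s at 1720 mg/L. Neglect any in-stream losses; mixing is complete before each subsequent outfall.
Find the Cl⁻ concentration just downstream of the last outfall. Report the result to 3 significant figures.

361 mg/L

Below outfall 1: Q → 964.2 L/s, C = (870.0·24.00 + 94.20·2000)/964.2 = 217.1 mg/L.
Below outfall 2: Q → 1066 L/s, C = (964.2·217.1 + 102.0·1720)/1066 = 360.8 mg/L.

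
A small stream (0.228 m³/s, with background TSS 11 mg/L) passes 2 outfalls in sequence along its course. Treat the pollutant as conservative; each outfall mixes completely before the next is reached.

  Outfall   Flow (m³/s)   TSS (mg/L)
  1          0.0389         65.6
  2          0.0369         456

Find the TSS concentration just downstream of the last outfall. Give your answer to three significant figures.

After outfall 1: Q = 0.2280 + 0.03890 = 0.2669 m³/s; C = (0.2280·11.00 + 0.03890·65.60)/0.2669 = 18.96 mg/L.
After outfall 2: Q = 0.2669 + 0.03690 = 0.3038 m³/s; C = (0.2669·18.96 + 0.03690·456.0)/0.3038 = 72.04 mg/L.

72.0 mg/L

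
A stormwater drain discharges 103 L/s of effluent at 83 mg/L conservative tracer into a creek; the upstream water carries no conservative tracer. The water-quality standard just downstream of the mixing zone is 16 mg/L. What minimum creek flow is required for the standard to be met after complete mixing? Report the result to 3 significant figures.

Set C_mix = 16: (Q·0 + 103.0·83.00) / (Q + 103.0) = 16
→ Q = 103.0·(83.00 − 16)/(16 − 0) = 431.3 L/s.

431 L/s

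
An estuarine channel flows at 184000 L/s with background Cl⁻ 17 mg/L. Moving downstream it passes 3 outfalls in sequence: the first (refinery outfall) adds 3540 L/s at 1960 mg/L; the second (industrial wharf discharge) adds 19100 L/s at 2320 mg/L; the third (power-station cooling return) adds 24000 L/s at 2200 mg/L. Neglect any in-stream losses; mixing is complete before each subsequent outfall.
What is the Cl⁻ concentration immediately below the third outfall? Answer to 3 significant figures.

465 mg/L

Below outfall 1: Q → 187500 L/s, C = (184000·17.00 + 3540·1960)/187500 = 53.68 mg/L.
Below outfall 2: Q → 206600 L/s, C = (187500·53.68 + 19100·2320)/206600 = 263.2 mg/L.
Below outfall 3: Q → 230600 L/s, C = (206600·263.2 + 24000·2200)/230600 = 464.7 mg/L.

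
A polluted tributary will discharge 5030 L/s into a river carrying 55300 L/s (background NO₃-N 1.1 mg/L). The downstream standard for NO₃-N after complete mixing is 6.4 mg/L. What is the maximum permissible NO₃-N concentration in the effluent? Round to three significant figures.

64.7 mg/L

At the limit, (Qr·Cr + Qe·Cₑ)/(Qr + Qe) = 6.4:
Cₑ = (60330·6.4 − 55300·1.100) / 5030 = 64.67 mg/L.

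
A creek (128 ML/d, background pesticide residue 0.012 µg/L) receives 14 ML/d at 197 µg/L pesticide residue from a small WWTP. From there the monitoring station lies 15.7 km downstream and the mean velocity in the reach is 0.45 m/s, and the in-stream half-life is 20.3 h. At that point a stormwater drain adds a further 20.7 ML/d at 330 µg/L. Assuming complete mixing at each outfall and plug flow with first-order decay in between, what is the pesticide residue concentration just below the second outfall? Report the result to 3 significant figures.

Mixed concentration C = ΣQC/ΣQ = (128.0·0.01200 + 14.00·197.0) / 142.0 = 2760/142.0 = 19.43 µg/L; combined flow 142.0 ML/d.
Travel time t = 15.7·1000 / 0.45 = 34890 s = 9.691 h.
Half-life 20.3 h → k = ln 2 / 20.3 = 0.03415 h⁻¹ = 0.8195 d⁻¹.
First-order decay: C = 19.43·exp(−k·t) = 19.43·0.7183 = 13.96 µg/L.
At the second outfall, C = (142.0·13.96 + 20.70·330.0) / (142.0 + 20.70) = 54.17 µg/L.

54.2 µg/L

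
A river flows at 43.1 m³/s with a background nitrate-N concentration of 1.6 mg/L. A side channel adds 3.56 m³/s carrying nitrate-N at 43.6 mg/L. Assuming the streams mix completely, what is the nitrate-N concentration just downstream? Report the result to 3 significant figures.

Mass balance: C = (43.10·1.600 + 3.560·43.60) / 46.66 = 224.2/46.66 = 4.804 mg/L.

4.80 mg/L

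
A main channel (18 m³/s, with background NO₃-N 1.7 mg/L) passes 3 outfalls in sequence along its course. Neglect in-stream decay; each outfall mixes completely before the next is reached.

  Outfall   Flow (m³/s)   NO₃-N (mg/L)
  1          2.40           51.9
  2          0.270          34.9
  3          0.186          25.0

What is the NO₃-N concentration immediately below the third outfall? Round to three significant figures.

Outfall 1: combined Q = 20.40 m³/s; C = (18.00·1.700 + 2.400·51.90)/20.40 = 7.606 mg/L.
Outfall 2: combined Q = 20.67 m³/s; C = (20.40·7.606 + 0.2700·34.90)/20.67 = 7.962 mg/L.
Outfall 3: combined Q = 20.86 m³/s; C = (20.67·7.962 + 0.1860·25.00)/20.86 = 8.114 mg/L.

8.11 mg/L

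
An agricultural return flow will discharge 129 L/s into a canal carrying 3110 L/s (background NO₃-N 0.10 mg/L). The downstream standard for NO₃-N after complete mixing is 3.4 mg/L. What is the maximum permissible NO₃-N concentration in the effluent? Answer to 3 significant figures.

At the limit, (Qr·Cr + Qe·Cₑ)/(Qr + Qe) = 3.4:
Cₑ = (3239·3.4 − 3110·0.1000) / 129.0 = 82.96 mg/L.

83.0 mg/L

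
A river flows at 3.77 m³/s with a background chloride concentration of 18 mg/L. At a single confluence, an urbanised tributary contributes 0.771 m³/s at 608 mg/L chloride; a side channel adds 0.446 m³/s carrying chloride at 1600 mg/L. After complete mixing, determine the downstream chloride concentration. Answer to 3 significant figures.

Mixed concentration C = ΣQC/ΣQ = (3.770·18.00 + 0.7710·608.0 + 0.4460·1600) / 4.987 = 1250/4.987 = 250.7 mg/L.

251 mg/L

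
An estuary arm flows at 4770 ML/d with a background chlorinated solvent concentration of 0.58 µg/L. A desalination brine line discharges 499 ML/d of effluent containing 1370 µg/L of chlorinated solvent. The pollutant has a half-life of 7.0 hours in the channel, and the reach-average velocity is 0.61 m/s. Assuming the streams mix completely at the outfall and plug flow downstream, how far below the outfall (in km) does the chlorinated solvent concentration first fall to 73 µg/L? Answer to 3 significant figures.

12.8 km

Conservation of mass: C = (4770·0.5800 + 499.0·1370) / 5269 = 686400/5269 = 130.3 µg/L.
Half-life 7.0 h → k = ln 2 / 7.0 = 0.09902 h⁻¹ = 2.377 d⁻¹.
Set 130.3·exp(−k·t) = 73 → t = ln(130.3/73)/k = 21060 s = 5.849 h.
Distance = v·t = 0.61·21060 = 12840 m = 12.84 km.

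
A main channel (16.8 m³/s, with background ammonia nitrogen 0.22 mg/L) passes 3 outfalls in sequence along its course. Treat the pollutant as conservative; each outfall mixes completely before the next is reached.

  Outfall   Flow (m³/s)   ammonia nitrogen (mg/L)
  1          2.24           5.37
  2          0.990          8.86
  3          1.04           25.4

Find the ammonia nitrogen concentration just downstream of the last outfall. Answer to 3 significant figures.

2.42 mg/L

Below outfall 1: Q → 19.04 m³/s, C = (16.80·0.2200 + 2.240·5.370)/19.04 = 0.8259 mg/L.
Below outfall 2: Q → 20.03 m³/s, C = (19.04·0.8259 + 0.9900·8.860)/20.03 = 1.223 mg/L.
Below outfall 3: Q → 21.07 m³/s, C = (20.03·1.223 + 1.040·25.40)/21.07 = 2.416 mg/L.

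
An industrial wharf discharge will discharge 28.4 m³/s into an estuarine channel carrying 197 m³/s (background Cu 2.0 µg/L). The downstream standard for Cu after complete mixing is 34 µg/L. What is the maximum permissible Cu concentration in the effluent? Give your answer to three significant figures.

256 µg/L

At the limit, (Qr·Cr + Qe·Cₑ)/(Qr + Qe) = 34:
Cₑ = (225.4·34 − 197.0·2.000) / 28.40 = 256.0 µg/L.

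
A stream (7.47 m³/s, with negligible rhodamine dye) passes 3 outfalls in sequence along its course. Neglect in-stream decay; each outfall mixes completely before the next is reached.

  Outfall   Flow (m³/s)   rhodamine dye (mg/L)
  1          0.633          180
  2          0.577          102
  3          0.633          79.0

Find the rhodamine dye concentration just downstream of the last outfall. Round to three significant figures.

After outfall 1: Q = 7.470 + 0.6330 = 8.103 m³/s; C = (7.470·0 + 0.6330·180.0)/8.103 = 14.06 mg/L.
After outfall 2: Q = 8.103 + 0.5770 = 8.680 m³/s; C = (8.103·14.06 + 0.5770·102.0)/8.680 = 19.91 mg/L.
After outfall 3: Q = 8.680 + 0.6330 = 9.313 m³/s; C = (8.680·19.91 + 0.6330·79.00)/9.313 = 23.92 mg/L.

23.9 mg/L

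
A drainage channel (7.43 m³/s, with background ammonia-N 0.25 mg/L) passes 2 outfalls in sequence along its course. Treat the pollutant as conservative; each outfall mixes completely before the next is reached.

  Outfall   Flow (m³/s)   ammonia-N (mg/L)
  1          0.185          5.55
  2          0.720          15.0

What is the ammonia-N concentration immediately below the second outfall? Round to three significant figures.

1.64 mg/L

Below outfall 1: Q → 7.615 m³/s, C = (7.430·0.2500 + 0.1850·5.550)/7.615 = 0.3788 mg/L.
Below outfall 2: Q → 8.335 m³/s, C = (7.615·0.3788 + 0.7200·15.00)/8.335 = 1.642 mg/L.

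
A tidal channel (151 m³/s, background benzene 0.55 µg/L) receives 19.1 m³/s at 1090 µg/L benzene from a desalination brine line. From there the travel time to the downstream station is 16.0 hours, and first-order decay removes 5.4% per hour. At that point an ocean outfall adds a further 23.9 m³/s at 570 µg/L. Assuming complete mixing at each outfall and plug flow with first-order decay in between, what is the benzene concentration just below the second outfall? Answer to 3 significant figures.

Mass balance: C = (151.0·0.5500 + 19.10·1090) / 170.1 = 20900/170.1 = 122.9 µg/L; combined flow 170.1 m³/s.
5.4%/h lost → k = −ln(1 − 0.054) = 0.05551 h⁻¹.
After decay, C = 122.9 × e^(−kt) = 122.9 × 0.4114 = 50.55 µg/L.
Second outfall: C = (170.1·50.55 + 23.90·570.0)/194.0 = 114.5 µg/L.

115 µg/L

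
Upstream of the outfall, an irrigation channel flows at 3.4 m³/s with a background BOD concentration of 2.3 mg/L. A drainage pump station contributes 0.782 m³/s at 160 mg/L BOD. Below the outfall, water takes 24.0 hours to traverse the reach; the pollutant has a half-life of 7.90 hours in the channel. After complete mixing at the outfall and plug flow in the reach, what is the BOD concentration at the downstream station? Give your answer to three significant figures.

3.87 mg/L

Mixed concentration C = ΣQC/ΣQ = (3.400·2.300 + 0.7820·160.0) / 4.182 = 132.9/4.182 = 31.79 mg/L.
Half-life 7.90 h → k = ln 2 / 7.90 = 0.08774 h⁻¹ = 2.106 d⁻¹.
Decay over the reach: 31.79·exp(−kt) = 31.79·0.1218 = 3.870 mg/L.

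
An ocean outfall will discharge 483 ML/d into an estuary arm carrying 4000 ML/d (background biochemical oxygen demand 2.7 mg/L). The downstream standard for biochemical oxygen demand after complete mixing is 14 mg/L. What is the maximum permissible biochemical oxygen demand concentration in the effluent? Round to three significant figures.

108 mg/L

At the limit, (Qr·Cr + Qe·Cₑ)/(Qr + Qe) = 14:
Cₑ = (4483·14 − 4000·2.700) / 483.0 = 107.6 mg/L.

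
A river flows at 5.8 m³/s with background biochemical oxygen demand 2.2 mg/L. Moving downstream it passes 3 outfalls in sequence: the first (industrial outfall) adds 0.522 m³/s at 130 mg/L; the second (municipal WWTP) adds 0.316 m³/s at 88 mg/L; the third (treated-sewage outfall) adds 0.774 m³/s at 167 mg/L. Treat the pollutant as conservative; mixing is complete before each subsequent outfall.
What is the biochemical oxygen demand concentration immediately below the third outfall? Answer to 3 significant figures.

32.1 mg/L

After outfall 1: Q = 5.800 + 0.5220 = 6.322 m³/s; C = (5.800·2.200 + 0.5220·130.0)/6.322 = 12.75 mg/L.
After outfall 2: Q = 6.322 + 0.3160 = 6.638 m³/s; C = (6.322·12.75 + 0.3160·88.00)/6.638 = 16.33 mg/L.
After outfall 3: Q = 6.638 + 0.7740 = 7.412 m³/s; C = (6.638·16.33 + 0.7740·167.0)/7.412 = 32.07 mg/L.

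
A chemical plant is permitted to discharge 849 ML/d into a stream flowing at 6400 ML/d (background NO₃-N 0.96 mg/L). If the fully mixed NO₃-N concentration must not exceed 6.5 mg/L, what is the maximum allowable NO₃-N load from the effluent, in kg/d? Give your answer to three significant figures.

41000 kg/d

Mass balance at the limit: 6400·0.9600 + 849.0·Cₑ = 7249·6.5 → Cₑ = 48.26 mg/L.
849.0 ML/d = 9.826 m³/s. Load = 9.826 m³/s × 48.26 g/m³ × 86 400 s/d = 40970 kg/d.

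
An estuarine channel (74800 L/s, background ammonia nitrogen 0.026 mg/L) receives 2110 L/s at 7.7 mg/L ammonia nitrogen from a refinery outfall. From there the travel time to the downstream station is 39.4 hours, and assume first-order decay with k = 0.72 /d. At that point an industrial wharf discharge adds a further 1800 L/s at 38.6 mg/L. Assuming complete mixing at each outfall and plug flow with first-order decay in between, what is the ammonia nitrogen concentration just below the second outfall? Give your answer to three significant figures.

0.954 mg/L

After mixing, C = (74800·0.02600 + 2110·7.700) / 76910 = 18190/76910 = 0.2365 mg/L; combined flow 76910 L/s.
Decay over the reach: 0.2365·exp(−kt) = 0.2365·0.3067 = 0.07254 mg/L.
Second outfall: C = (76910·0.07254 + 1800·38.60)/78710 = 0.9536 mg/L.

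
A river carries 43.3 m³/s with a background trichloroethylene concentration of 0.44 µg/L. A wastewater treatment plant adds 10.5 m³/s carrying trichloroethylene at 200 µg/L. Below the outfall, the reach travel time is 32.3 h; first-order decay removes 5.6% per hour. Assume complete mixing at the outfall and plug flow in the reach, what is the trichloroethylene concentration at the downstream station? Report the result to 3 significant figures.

Mass balance: C = (43.30·0.4400 + 10.50·200.0) / 53.80 = 2119/53.80 = 39.39 µg/L.
5.6%/h lost → k = −ln(1 − 0.056) = 0.05763 h⁻¹.
First-order decay: C = 39.39·exp(−k·t) = 39.39·0.1555 = 6.123 µg/L.

6.12 µg/L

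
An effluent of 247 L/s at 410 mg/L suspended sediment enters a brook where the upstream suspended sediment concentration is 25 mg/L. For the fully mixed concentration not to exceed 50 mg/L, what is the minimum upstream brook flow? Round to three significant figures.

3560 L/s

Set C_mix = 50: (Q·25.00 + 247.0·410.0) / (Q + 247.0) = 50
→ Q = 247.0·(410.0 − 50)/(50 − 25.00) = 3557 L/s.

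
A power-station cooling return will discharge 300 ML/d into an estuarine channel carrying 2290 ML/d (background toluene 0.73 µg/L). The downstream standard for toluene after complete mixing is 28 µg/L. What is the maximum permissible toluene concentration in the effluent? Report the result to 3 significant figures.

At the limit, (Qr·Cr + Qe·Cₑ)/(Qr + Qe) = 28:
Cₑ = (2590·28 − 2290·0.7300) / 300.0 = 236.2 µg/L.

236 µg/L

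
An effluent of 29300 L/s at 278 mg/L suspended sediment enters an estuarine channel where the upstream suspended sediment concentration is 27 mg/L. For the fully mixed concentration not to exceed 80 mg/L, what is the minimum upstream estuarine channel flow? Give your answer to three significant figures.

109000 L/s

Set C_mix = 80: (Q·27.00 + 29300·278.0) / (Q + 29300) = 80
→ Q = 29300·(278.0 − 80)/(80 − 27.00) = 109500 L/s.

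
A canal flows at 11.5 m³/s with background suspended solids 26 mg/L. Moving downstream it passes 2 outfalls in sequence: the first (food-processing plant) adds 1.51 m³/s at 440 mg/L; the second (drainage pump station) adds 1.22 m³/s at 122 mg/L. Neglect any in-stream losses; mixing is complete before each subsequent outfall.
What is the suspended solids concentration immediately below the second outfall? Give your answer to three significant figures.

After outfall 1: Q = 11.50 + 1.510 = 13.01 m³/s; C = (11.50·26.00 + 1.510·440.0)/13.01 = 74.05 mg/L.
After outfall 2: Q = 13.01 + 1.220 = 14.23 m³/s; C = (13.01·74.05 + 1.220·122.0)/14.23 = 78.16 mg/L.

78.2 mg/L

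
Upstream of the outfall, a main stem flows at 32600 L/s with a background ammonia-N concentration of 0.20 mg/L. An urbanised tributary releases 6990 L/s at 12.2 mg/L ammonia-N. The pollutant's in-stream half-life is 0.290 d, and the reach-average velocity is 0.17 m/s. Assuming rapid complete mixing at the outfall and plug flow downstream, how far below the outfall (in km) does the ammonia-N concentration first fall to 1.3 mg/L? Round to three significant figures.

3.56 km

Conservation of mass: C = (32600·0.2000 + 6990·12.20) / 39590 = 91800/39590 = 2.319 mg/L.
Half-life 0.290 d → k = ln 2 / 0.290 = 2.390 d⁻¹.
Set 2.319·exp(−k·t) = 1.3 → t = ln(2.319/1.3)/k = 20920 s = 5.810 h.
Distance = v·t = 0.17·20920 = 3556 m = 3.556 km.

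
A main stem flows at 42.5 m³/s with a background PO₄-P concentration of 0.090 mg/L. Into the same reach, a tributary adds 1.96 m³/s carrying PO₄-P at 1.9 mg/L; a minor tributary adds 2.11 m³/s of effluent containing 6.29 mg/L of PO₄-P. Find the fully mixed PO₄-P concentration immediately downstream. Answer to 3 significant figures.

0.447 mg/L

Mass balance: C = (42.50·0.09000 + 1.960·1.900 + 2.110·6.290) / 46.57 = 20.82/46.57 = 0.4471 mg/L.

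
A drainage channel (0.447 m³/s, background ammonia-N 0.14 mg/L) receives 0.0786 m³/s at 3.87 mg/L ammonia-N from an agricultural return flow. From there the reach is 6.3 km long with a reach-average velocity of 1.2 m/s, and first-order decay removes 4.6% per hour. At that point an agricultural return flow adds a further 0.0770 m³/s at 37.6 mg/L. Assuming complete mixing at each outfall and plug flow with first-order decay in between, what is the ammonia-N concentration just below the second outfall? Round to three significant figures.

5.37 mg/L

Conservation of mass: C = (0.4470·0.1400 + 0.07860·3.870) / 0.5256 = 0.3668/0.5256 = 0.6978 mg/L; combined flow 0.5256 m³/s.
Travel time t = 6.3·1000 / 1.2 = 5250 s = 1.458 h.
4.6%/h lost → k = −ln(1 − 0.046) = 0.04709 h⁻¹.
Decay over the reach: 0.6978·exp(−kt) = 0.6978·0.9336 = 0.6515 mg/L.
Second outfall: C = (0.5256·0.6515 + 0.07700·37.60)/0.6026 = 5.373 mg/L.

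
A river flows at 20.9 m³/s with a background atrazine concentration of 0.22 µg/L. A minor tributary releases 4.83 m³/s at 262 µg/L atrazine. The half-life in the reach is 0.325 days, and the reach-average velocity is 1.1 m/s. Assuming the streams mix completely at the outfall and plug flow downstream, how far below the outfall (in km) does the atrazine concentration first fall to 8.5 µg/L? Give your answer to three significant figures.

Flow-weighted average: C = (20.90·0.2200 + 4.830·262.0) / 25.73 = 1270/25.73 = 49.36 µg/L.
Half-life 0.325 d → k = ln 2 / 0.325 = 2.133 d⁻¹.
Set 49.36·exp(−k·t) = 8.5 → t = ln(49.36/8.5)/k = 71260 s = 19.80 h.
Distance = v·t = 1.1·71260 = 78390 m = 78.39 km.

78.4 km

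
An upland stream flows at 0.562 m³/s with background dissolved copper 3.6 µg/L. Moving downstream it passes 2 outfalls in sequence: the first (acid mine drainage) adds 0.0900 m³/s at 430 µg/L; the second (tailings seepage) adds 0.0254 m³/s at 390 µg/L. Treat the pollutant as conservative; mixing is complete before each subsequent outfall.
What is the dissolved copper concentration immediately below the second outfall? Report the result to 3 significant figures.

Outfall 1: combined Q = 0.6520 m³/s; C = (0.5620·3.600 + 0.09000·430.0)/0.6520 = 62.46 µg/L.
Outfall 2: combined Q = 0.6774 m³/s; C = (0.6520·62.46 + 0.02540·390.0)/0.6774 = 74.74 µg/L.

74.7 µg/L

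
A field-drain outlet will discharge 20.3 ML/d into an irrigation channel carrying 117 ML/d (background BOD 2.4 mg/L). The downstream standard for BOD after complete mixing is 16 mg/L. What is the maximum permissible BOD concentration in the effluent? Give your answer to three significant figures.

94.4 mg/L

At the limit, (Qr·Cr + Qe·Cₑ)/(Qr + Qe) = 16:
Cₑ = (137.3·16 − 117.0·2.400) / 20.30 = 94.38 mg/L.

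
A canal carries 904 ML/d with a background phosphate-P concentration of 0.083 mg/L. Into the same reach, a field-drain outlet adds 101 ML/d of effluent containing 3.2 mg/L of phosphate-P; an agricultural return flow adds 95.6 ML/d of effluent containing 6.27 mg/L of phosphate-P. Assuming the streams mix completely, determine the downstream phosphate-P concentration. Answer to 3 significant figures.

0.906 mg/L

Conservation of mass: C = (904.0·0.08300 + 101.0·3.200 + 95.60·6.270) / 1101 = 997.6/1101 = 0.9065 mg/L.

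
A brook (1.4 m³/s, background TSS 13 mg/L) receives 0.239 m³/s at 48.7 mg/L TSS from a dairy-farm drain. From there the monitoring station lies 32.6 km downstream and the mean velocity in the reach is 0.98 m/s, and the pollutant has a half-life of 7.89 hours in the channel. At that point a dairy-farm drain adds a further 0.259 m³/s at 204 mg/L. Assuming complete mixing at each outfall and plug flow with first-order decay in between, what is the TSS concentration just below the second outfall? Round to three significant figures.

Mixed concentration C = ΣQC/ΣQ = (1.400·13.00 + 0.2390·48.70) / 1.639 = 29.84/1.639 = 18.21 mg/L; combined flow 1.639 m³/s.
Travel time t = 32.6·1000 / 0.98 = 33270 s = 9.240 h.
Half-life 7.89 h → k = ln 2 / 7.89 = 0.08785 h⁻¹ = 2.108 d⁻¹.
Decay over the reach: 18.21·exp(−kt) = 18.21·0.4441 = 8.085 mg/L.
At the second outfall, C = (1.639·8.085 + 0.2590·204.0) / (1.639 + 0.2590) = 34.82 mg/L.

34.8 mg/L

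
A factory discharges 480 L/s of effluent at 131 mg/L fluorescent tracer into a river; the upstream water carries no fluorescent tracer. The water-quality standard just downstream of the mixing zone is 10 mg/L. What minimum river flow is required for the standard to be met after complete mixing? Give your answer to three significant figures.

5810 L/s

Set C_mix = 10: (Q·0 + 480.0·131.0) / (Q + 480.0) = 10
→ Q = 480.0·(131.0 − 10)/(10 − 0) = 5808 L/s.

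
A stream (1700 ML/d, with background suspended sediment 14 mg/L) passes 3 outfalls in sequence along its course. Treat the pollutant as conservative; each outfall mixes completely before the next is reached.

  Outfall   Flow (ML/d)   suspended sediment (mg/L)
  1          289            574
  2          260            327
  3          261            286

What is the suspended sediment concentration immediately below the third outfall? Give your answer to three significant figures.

139 mg/L

After outfall 1: Q = 1700 + 289.0 = 1989 ML/d; C = (1700·14.00 + 289.0·574.0)/1989 = 95.37 mg/L.
After outfall 2: Q = 1989 + 260.0 = 2249 ML/d; C = (1989·95.37 + 260.0·327.0)/2249 = 122.1 mg/L.
After outfall 3: Q = 2249 + 261.0 = 2510 ML/d; C = (2249·122.1 + 261.0·286.0)/2510 = 139.2 mg/L.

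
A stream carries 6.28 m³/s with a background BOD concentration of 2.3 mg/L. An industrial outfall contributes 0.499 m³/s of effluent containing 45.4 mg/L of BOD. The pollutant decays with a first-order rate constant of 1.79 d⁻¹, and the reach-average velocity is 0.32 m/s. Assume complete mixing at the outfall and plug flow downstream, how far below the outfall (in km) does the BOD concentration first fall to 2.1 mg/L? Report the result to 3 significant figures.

Mass balance: C = (6.280·2.300 + 0.4990·45.40) / 6.779 = 37.10/6.779 = 5.473 mg/L.
Set 5.473·exp(−k·t) = 2.1 → t = ln(5.473/2.1)/k = 46230 s = 12.84 h.
Distance = v·t = 0.32·46230 = 14790 m = 14.79 km.

14.8 km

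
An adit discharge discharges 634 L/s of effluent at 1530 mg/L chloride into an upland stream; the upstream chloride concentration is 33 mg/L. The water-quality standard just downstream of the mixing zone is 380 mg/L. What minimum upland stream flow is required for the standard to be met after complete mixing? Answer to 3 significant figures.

2100 L/s

Set C_mix = 380: (Q·33.00 + 634.0·1530) / (Q + 634.0) = 380
→ Q = 634.0·(1530 − 380)/(380 − 33.00) = 2101 L/s.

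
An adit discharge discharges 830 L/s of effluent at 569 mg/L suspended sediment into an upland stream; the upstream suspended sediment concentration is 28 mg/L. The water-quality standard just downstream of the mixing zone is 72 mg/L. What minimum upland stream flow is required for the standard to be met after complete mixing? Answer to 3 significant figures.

9380 L/s

Set C_mix = 72: (Q·28.00 + 830.0·569.0) / (Q + 830.0) = 72
→ Q = 830.0·(569.0 − 72)/(72 − 28.00) = 9375 L/s.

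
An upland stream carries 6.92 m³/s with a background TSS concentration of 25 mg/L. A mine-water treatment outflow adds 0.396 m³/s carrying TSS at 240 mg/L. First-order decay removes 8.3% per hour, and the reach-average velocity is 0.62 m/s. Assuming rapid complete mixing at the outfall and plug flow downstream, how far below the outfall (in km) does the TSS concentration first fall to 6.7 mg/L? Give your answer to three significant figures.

Mass balance: C = (6.920·25.00 + 0.3960·240.0) / 7.316 = 268.0/7.316 = 36.64 mg/L.
8.3%/h lost → k = −ln(1 − 0.083) = 0.08665 h⁻¹.
Set 36.64·exp(−k·t) = 6.7 → t = ln(36.64/6.7)/k = 70590 s = 19.61 h.
Distance = v·t = 0.62·70590 = 43760 m = 43.76 km.

43.8 km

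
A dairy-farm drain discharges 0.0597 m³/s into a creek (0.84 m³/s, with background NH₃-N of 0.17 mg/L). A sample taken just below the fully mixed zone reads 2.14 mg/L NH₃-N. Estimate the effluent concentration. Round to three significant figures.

Mass balance: 0.8400·0.1700 + 0.05970·Cₑ = 0.8997·2.140
→ Cₑ = (0.8997·2.140 − 0.8400·0.1700) / 0.05970 = 29.86 mg/L.

29.9 mg/L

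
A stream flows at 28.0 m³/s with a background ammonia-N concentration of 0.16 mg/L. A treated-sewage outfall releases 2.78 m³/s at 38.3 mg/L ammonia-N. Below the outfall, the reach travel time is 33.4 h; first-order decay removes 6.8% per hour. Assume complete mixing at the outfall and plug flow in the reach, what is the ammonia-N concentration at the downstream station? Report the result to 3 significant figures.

0.343 mg/L

Flow-weighted average: C = (28.00·0.1600 + 2.780·38.30) / 30.78 = 111.0/30.78 = 3.605 mg/L.
6.8%/h lost → k = −ln(1 − 0.068) = 0.07042 h⁻¹.
Decay over the reach: 3.605·exp(−kt) = 3.605·0.09517 = 0.3431 mg/L.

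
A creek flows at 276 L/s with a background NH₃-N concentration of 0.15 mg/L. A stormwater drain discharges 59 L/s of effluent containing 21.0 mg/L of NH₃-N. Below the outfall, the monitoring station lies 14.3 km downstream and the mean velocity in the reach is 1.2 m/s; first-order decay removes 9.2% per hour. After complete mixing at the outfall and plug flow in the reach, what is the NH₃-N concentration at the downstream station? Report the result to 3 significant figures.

2.78 mg/L

Mass balance: C = (276.0·0.1500 + 59.00·21.00) / 335.0 = 1280/335.0 = 3.822 mg/L.
Travel time t = 14.3·1000 / 1.2 = 11920 s = 3.310 h.
9.2%/h lost → k = −ln(1 − 0.092) = 0.09651 h⁻¹.
Decay over the reach: 3.822·exp(−kt) = 3.822·0.7265 = 2.777 mg/L.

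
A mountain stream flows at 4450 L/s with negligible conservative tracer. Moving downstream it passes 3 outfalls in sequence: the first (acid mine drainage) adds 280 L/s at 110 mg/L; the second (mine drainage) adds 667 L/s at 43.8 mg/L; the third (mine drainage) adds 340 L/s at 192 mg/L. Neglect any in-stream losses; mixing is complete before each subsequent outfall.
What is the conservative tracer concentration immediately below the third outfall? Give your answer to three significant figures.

21.8 mg/L

After outfall 1: Q = 4450 + 280.0 = 4730 L/s; C = (4450·0 + 280.0·110.0)/4730 = 6.512 mg/L.
After outfall 2: Q = 4730 + 667.0 = 5397 L/s; C = (4730·6.512 + 667.0·43.80)/5397 = 11.12 mg/L.
After outfall 3: Q = 5397 + 340.0 = 5737 L/s; C = (5397·11.12 + 340.0·192.0)/5737 = 21.84 mg/L.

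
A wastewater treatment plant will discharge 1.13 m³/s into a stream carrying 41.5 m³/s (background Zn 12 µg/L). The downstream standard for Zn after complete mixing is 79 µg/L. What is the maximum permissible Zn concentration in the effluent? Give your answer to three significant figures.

At the limit, (Qr·Cr + Qe·Cₑ)/(Qr + Qe) = 79:
Cₑ = (42.63·79 − 41.50·12.00) / 1.130 = 2540 µg/L.

2540 µg/L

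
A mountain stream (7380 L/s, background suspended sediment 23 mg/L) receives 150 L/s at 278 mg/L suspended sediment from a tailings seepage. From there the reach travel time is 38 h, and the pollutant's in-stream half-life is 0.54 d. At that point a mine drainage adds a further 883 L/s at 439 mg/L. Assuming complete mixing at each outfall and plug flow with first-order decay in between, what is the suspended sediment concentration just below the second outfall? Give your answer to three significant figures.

49.4 mg/L

Mixed concentration C = ΣQC/ΣQ = (7380·23.00 + 150.0·278.0) / 7530 = 211400/7530 = 28.08 mg/L; combined flow 7530 L/s.
Half-life 0.54 d → k = ln 2 / 0.54 = 1.284 d⁻¹.
Decay over the reach: 28.08·exp(−kt) = 28.08·0.1310 = 3.679 mg/L.
Second outfall: C = (7530·3.679 + 883.0·439.0)/8413 = 49.37 mg/L.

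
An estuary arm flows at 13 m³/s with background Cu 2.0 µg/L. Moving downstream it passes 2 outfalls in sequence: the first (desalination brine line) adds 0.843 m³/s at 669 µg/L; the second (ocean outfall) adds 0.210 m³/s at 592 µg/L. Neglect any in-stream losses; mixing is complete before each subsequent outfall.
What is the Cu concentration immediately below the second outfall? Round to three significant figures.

After outfall 1: Q = 13.00 + 0.8430 = 13.84 m³/s; C = (13.00·2.000 + 0.8430·669.0)/13.84 = 42.62 µg/L.
After outfall 2: Q = 13.84 + 0.2100 = 14.05 m³/s; C = (13.84·42.62 + 0.2100·592.0)/14.05 = 50.83 µg/L.

50.8 µg/L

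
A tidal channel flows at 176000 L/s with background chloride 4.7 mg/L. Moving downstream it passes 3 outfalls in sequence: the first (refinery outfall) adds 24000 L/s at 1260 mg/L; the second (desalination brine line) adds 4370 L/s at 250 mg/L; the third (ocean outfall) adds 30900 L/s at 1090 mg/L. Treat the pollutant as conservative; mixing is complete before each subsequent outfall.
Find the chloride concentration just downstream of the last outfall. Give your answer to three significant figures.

After outfall 1: Q = 176000 + 24000 = 200000 L/s; C = (176000·4.700 + 24000·1260)/200000 = 155.3 mg/L.
After outfall 2: Q = 200000 + 4370 = 204400 L/s; C = (200000·155.3 + 4370·250.0)/204400 = 157.4 mg/L.
After outfall 3: Q = 204400 + 30900 = 235300 L/s; C = (204400·157.4 + 30900·1090)/235300 = 279.9 mg/L.

280 mg/L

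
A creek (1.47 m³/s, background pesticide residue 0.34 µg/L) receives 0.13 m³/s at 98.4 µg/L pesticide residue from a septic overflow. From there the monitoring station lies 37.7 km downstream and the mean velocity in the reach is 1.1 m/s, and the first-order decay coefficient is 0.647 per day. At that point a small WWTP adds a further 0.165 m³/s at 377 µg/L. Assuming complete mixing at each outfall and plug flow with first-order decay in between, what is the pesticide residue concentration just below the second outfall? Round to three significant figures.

Mass balance: C = (1.470·0.3400 + 0.1300·98.40) / 1.600 = 13.29/1.600 = 8.307 µg/L; combined flow 1.600 m³/s.
Travel time t = 37.7·1000 / 1.1 = 34270 s = 9.520 h.
Applying C = C₀e^(−kt): 8.307 × 0.7736 = 6.427 µg/L.
At the second outfall, C = (1.600·6.427 + 0.1650·377.0) / (1.600 + 0.1650) = 41.07 µg/L.

41.1 µg/L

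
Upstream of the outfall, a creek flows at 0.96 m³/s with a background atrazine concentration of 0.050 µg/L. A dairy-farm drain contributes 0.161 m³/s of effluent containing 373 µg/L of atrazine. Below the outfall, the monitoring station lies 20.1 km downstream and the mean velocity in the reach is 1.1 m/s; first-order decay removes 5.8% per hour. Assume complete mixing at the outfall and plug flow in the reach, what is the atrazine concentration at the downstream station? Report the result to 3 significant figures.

39.6 µg/L

Conservation of mass: C = (0.9600·0.05000 + 0.1610·373.0) / 1.121 = 60.10/1.121 = 53.61 µg/L.
Travel time t = 20.1·1000 / 1.1 = 18270 s = 5.076 h.
5.8%/h lost → k = −ln(1 − 0.058) = 0.05975 h⁻¹.
Applying C = C₀e^(−kt): 53.61 × 0.7384 = 39.59 µg/L.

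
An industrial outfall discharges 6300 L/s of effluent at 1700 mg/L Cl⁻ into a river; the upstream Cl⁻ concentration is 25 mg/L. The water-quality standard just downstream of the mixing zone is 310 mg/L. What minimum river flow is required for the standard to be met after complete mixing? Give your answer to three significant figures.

Set C_mix = 310: (Q·25.00 + 6300·1700) / (Q + 6300) = 310
→ Q = 6300·(1700 − 310)/(310 − 25.00) = 30730 L/s.

30700 L/s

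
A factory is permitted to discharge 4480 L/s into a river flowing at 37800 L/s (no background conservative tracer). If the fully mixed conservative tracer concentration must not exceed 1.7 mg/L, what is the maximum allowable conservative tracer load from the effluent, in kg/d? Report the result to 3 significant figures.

6210 kg/d

Mass balance at the limit: 37800·0 + 4480·Cₑ = 42280·1.7 → Cₑ = 16.04 mg/L.
4480 L/s = 4.480 m³/s. Load = 4.480 m³/s × 16.04 g/m³ × 86 400 s/d = 6210 kg/d.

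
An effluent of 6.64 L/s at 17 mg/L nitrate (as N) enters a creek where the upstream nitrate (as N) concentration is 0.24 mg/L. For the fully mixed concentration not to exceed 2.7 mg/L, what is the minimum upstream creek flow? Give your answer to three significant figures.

38.6 L/s

Set C_mix = 2.7: (Q·0.2400 + 6.640·17.00) / (Q + 6.640) = 2.7
→ Q = 6.640·(17.00 − 2.7)/(2.7 − 0.2400) = 38.60 L/s.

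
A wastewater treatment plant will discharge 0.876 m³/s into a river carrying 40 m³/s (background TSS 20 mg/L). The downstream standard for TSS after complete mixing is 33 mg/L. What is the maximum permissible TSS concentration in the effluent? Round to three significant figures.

At the limit, (Qr·Cr + Qe·Cₑ)/(Qr + Qe) = 33:
Cₑ = (40.88·33 − 40.00·20.00) / 0.8760 = 626.6 mg/L.

627 mg/L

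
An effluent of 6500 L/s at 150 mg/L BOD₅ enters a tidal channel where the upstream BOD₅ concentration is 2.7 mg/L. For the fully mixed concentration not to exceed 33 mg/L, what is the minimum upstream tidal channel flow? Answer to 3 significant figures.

Set C_mix = 33: (Q·2.700 + 6500·150.0) / (Q + 6500) = 33
→ Q = 6500·(150.0 − 33)/(33 − 2.700) = 25100 L/s.

25100 L/s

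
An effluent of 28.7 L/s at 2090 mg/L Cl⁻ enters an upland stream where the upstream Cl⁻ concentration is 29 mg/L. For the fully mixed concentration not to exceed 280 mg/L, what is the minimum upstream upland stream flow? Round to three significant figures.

207 L/s

Set C_mix = 280: (Q·29.00 + 28.70·2090) / (Q + 28.70) = 280
→ Q = 28.70·(2090 − 280)/(280 − 29.00) = 207.0 L/s.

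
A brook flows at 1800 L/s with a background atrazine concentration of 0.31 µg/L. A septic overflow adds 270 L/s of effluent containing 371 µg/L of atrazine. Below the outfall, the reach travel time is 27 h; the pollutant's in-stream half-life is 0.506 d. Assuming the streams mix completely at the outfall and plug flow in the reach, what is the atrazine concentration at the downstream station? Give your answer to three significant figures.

Mass balance: C = (1800·0.3100 + 270.0·371.0) / 2070 = 100700/2070 = 48.66 µg/L.
Half-life 0.506 d → k = ln 2 / 0.506 = 1.370 d⁻¹.
After decay, C = 48.66 × e^(−kt) = 48.66 × 0.2141 = 10.42 µg/L.

10.4 µg/L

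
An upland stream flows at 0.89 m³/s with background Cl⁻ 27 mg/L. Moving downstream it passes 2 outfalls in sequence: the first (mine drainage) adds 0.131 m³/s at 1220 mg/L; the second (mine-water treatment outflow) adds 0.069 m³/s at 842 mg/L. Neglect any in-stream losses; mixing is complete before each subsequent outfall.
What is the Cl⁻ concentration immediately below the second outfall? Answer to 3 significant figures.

After outfall 1: Q = 0.8900 + 0.1310 = 1.021 m³/s; C = (0.8900·27.00 + 0.1310·1220)/1.021 = 180.1 mg/L.
After outfall 2: Q = 1.021 + 0.06900 = 1.090 m³/s; C = (1.021·180.1 + 0.06900·842.0)/1.090 = 222.0 mg/L.

222 mg/L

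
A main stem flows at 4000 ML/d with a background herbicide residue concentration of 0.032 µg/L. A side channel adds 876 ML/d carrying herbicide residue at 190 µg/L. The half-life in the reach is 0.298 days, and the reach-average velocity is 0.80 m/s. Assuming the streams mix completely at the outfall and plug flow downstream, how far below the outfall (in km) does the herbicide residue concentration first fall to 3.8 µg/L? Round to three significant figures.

Conservation of mass: C = (4000·0.03200 + 876.0·190.0) / 4876 = 166600/4876 = 34.16 µg/L.
Half-life 0.298 d → k = ln 2 / 0.298 = 2.326 d⁻¹.
Set 34.16·exp(−k·t) = 3.8 → t = ln(34.16/3.8)/k = 81570 s = 22.66 h.
Distance = v·t = 0.80·81570 = 65260 m = 65.26 km.

65.3 km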